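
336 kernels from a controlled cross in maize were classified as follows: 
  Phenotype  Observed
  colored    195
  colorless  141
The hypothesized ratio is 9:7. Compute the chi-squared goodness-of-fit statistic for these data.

0.435

Total ratio parts = 16. Expected numbers out of 336:
  colored: 336 × 9/16 = 189
  colorless: 336 × 7/16 = 147
χ² = Σ (O − E)² / E
  colored: (195 − 189)² / 189 = 0.1905
  colorless: (141 − 147)² / 147 = 0.2449
χ² = 0.1905 + 0.2449 = 0.4354 ≈ 0.435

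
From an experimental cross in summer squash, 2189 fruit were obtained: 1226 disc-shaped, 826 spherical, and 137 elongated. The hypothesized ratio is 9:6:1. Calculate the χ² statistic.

0.055

Expected counts for N = 2189 under a 9:6:1 ratio (total parts = 16):
  disc-shaped: 2189 × 9/16 = 1231.3125
  spherical: 2189 × 6/16 = 820.875
  elongated: 2189 × 1/16 = 136.8125
χ² = Σ (O − E)² / E
  disc-shaped: (1226 − 1231.3125)² / 1231.3125 = 0.0229
  spherical: (826 − 820.875)² / 820.875 = 0.0320
  elongated: (137 − 136.8125)² / 136.8125 = 0.0003
χ² = 0.0229 + 0.0320 + 0.0003 = 0.0552 ≈ 0.055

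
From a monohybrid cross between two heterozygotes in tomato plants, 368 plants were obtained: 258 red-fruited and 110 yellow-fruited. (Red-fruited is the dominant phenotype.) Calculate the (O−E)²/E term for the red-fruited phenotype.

For a monohybrid cross between heterozygotes with complete dominance, the expected phenotypic ratio is 3:1.
The 3:1 ratio has 4 parts, so with N = 368 the expected counts are:
  red-fruited: 368 × 3/4 = 276
  yellow-fruited: 368 × 1/4 = 92
Contribution of red-fruited: (258 − 276)² / 276 = 1.1739

1.174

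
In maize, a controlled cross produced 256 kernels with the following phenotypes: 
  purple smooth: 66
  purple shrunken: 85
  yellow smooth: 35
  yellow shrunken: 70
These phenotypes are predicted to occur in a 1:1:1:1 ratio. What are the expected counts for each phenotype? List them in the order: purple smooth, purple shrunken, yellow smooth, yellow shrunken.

Expected counts for N = 256 under a 1:1:1:1 ratio (total parts = 4):
  purple smooth: 256 × 1/4 = 64
  purple shrunken: 256 × 1/4 = 64
  yellow smooth: 256 × 1/4 = 64
  yellow shrunken: 256 × 1/4 = 64

64, 64, 64, 64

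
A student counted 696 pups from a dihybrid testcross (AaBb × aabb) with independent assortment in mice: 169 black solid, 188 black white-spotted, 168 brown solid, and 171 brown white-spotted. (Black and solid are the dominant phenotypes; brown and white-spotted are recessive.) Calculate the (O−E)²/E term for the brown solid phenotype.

A dihybrid testcross with independent assortment gives a 1:1:1:1 ratio.
Under the 1:1:1:1 hypothesis (Σ ratio = 4, N = 696):
  black solid: 696 × 1/4 = 174
  black white-spotted: 696 × 1/4 = 174
  brown solid: 696 × 1/4 = 174
  brown white-spotted: 696 × 1/4 = 174
Contribution of brown solid: (168 − 174)² / 174 = 0.2069

0.207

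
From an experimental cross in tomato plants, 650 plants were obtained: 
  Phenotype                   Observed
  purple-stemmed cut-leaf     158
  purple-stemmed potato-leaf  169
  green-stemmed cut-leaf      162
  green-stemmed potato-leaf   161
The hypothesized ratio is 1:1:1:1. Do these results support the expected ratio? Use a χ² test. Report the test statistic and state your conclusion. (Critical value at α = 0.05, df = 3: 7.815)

0.400; consistent

Total ratio parts = 4. Expected numbers out of 650:
  purple-stemmed cut-leaf: 650 × 1/4 = 162.5
  purple-stemmed potato-leaf: 650 × 1/4 = 162.5
  green-stemmed cut-leaf: 650 × 1/4 = 162.5
  green-stemmed potato-leaf: 650 × 1/4 = 162.5
χ² = Σ (O − E)² / E
  purple-stemmed cut-leaf: (158 − 162.5)² / 162.5 = 0.1246
  purple-stemmed potato-leaf: (169 − 162.5)² / 162.5 = 0.2600
  green-stemmed cut-leaf: (162 − 162.5)² / 162.5 = 0.0015
  green-stemmed potato-leaf: (161 − 162.5)² / 162.5 = 0.0138
χ² = 0.1246 + 0.2600 + 0.0015 + 0.0138 = 0.3999 ≈ 0.400
Degrees of freedom = 4 − 1 = 3; critical value at α = 0.05 is 7.815.
Since 0.400 < 7.815, we fail to reject the null hypothesis — the data are consistent with the 1:1:1:1 ratio.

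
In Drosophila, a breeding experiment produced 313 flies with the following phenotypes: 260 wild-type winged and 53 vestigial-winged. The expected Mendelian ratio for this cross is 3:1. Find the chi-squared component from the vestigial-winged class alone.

8.148

Expected counts for N = 313 under a 3:1 ratio (total parts = 4):
  wild-type winged: 313 × 3/4 = 234.75
  vestigial-winged: 313 × 1/4 = 78.25
Contribution of vestigial-winged: (53 − 78.25)² / 78.25 = 8.1478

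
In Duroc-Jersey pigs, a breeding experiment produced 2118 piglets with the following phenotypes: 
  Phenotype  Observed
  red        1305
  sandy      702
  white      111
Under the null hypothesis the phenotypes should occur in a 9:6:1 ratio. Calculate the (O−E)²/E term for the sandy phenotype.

10.715

Expected counts for N = 2118 under a 9:6:1 ratio (total parts = 16):
  red: 2118 × 9/16 = 1191.375
  sandy: 2118 × 6/16 = 794.25
  white: 2118 × 1/16 = 132.375
Contribution of sandy: (702 − 794.25)² / 794.25 = 10.7146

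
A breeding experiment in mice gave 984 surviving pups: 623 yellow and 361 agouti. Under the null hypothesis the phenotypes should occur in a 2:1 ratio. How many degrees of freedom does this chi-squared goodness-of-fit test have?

A goodness-of-fit test with 2 phenotype classes has df = 2 − 1 = 1.

1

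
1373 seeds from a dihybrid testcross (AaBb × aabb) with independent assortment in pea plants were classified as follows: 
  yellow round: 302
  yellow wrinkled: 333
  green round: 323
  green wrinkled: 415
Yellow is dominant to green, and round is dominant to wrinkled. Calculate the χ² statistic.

21.456

A dihybrid testcross with independent assortment gives a 1:1:1:1 ratio.
Expected counts for N = 1373 under a 1:1:1:1 ratio (total parts = 4):
  yellow round: 1373 × 1/4 = 343.25
  yellow wrinkled: 1373 × 1/4 = 343.25
  green round: 1373 × 1/4 = 343.25
  green wrinkled: 1373 × 1/4 = 343.25
χ² = Σ (O − E)² / E
  yellow round: (302 − 343.25)² / 343.25 = 4.9572
  yellow wrinkled: (333 − 343.25)² / 343.25 = 0.3061
  green round: (323 − 343.25)² / 343.25 = 1.1946
  green wrinkled: (415 − 343.25)² / 343.25 = 14.9980
χ² = 4.9572 + 0.3061 + 1.1946 + 14.9980 = 21.4559 ≈ 21.456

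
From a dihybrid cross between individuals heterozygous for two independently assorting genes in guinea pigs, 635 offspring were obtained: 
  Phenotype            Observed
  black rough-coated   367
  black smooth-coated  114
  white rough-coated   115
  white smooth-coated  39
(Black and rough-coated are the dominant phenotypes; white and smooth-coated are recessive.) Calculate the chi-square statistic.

0.635

A dihybrid F₂ with independent assortment and complete dominance at both loci gives a 9:3:3:1 phenotypic ratio.
Under the 9:3:3:1 hypothesis (Σ ratio = 16, N = 635):
  black rough-coated: 635 × 9/16 = 357.1875
  black smooth-coated: 635 × 3/16 = 119.0625
  white rough-coated: 635 × 3/16 = 119.0625
  white smooth-coated: 635 × 1/16 = 39.6875
χ² = Σ (O − E)² / E
  black rough-coated: (367 − 357.1875)² / 357.1875 = 0.2696
  black smooth-coated: (114 − 119.0625)² / 119.0625 = 0.2153
  white rough-coated: (115 − 119.0625)² / 119.0625 = 0.1386
  white smooth-coated: (39 − 39.6875)² / 39.6875 = 0.0119
χ² = 0.2696 + 0.2153 + 0.1386 + 0.0119 = 0.6354 ≈ 0.635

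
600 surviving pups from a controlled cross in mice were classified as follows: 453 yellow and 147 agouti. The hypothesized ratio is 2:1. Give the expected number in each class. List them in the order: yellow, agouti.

Expected counts for N = 600 under a 2:1 ratio (total parts = 3):
  yellow: 600 × 2/3 = 400
  agouti: 600 × 1/3 = 200

400, 200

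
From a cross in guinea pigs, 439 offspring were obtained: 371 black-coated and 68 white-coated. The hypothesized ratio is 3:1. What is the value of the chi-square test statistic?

21.176

Total ratio parts = 4. Expected numbers out of 439:
  black-coated: 439 × 3/4 = 329.25
  white-coated: 439 × 1/4 = 109.75
χ² = Σ (O − E)² / E
  black-coated: (371 − 329.25)² / 329.25 = 5.2940
  white-coated: (68 − 109.75)² / 109.75 = 15.8821
χ² = 5.2940 + 15.8821 = 21.1761 ≈ 21.176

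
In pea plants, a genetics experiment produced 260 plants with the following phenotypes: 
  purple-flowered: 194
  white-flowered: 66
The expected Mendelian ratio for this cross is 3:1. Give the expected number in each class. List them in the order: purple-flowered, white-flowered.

195, 65

Expected counts for N = 260 under a 3:1 ratio (total parts = 4):
  purple-flowered: 260 × 3/4 = 195
  white-flowered: 260 × 1/4 = 65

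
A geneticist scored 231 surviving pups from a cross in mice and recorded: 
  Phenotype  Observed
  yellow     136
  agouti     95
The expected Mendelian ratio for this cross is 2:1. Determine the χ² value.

Under the 2:1 hypothesis (Σ ratio = 3, N = 231):
  yellow: 231 × 2/3 = 154
  agouti: 231 × 1/3 = 77
χ² = Σ (O − E)² / E
  yellow: (136 − 154)² / 154 = 2.1039
  agouti: (95 − 77)² / 77 = 4.2078
χ² = 2.1039 + 4.2078 = 6.3117 ≈ 6.312

6.312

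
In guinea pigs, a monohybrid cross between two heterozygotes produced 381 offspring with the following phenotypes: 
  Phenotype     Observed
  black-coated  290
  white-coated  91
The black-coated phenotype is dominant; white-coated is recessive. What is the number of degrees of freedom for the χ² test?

1

For a monohybrid cross between heterozygotes with complete dominance, the expected phenotypic ratio is 3:1.
A goodness-of-fit test with 2 phenotype classes has df = 2 − 1 = 1.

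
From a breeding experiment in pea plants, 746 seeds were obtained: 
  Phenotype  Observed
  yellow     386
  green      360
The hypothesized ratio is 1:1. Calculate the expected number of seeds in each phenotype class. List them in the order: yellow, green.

Total ratio parts = 2. Expected numbers out of 746:
  yellow: 746 × 1/2 = 373
  green: 746 × 1/2 = 373

373, 373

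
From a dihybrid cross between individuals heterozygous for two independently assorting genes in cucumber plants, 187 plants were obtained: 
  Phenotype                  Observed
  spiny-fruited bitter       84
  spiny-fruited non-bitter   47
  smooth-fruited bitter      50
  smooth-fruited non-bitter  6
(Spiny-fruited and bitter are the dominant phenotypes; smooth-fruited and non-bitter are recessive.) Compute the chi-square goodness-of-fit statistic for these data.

A dihybrid F₂ with independent assortment and complete dominance at both loci gives a 9:3:3:1 phenotypic ratio.
Expected counts for N = 187 under a 9:3:3:1 ratio (total parts = 16):
  spiny-fruited bitter: 187 × 9/16 = 105.1875
  spiny-fruited non-bitter: 187 × 3/16 = 35.0625
  smooth-fruited bitter: 187 × 3/16 = 35.0625
  smooth-fruited non-bitter: 187 × 1/16 = 11.6875
χ² = Σ (O − E)² / E
  spiny-fruited bitter: (84 − 105.1875)² / 105.1875 = 4.2677
  spiny-fruited non-bitter: (47 − 35.0625)² / 35.0625 = 4.0643
  smooth-fruited bitter: (50 − 35.0625)² / 35.0625 = 6.3637
  smooth-fruited non-bitter: (6 − 11.6875)² / 11.6875 = 2.7677
χ² = 4.2677 + 4.0643 + 6.3637 + 2.7677 = 17.4634 ≈ 17.463

17.463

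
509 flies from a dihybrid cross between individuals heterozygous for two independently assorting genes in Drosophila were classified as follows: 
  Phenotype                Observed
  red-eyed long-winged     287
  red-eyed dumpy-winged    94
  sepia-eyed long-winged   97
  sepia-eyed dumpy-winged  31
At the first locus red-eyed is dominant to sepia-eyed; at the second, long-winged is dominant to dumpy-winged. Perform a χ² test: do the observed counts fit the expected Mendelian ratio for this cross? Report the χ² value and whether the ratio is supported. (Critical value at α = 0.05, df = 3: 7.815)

0.070; consistent

A dihybrid F₂ with independent assortment and complete dominance at both loci gives a 9:3:3:1 phenotypic ratio.
Under the 9:3:3:1 hypothesis (Σ ratio = 16, N = 509):
  red-eyed long-winged: 509 × 9/16 = 286.3125
  red-eyed dumpy-winged: 509 × 3/16 = 95.4375
  sepia-eyed long-winged: 509 × 3/16 = 95.4375
  sepia-eyed dumpy-winged: 509 × 1/16 = 31.8125
χ² = Σ (O − E)² / E
  red-eyed long-winged: (287 − 286.3125)² / 286.3125 = 0.0017
  red-eyed dumpy-winged: (94 − 95.4375)² / 95.4375 = 0.0217
  sepia-eyed long-winged: (97 − 95.4375)² / 95.4375 = 0.0256
  sepia-eyed dumpy-winged: (31 − 31.8125)² / 31.8125 = 0.0208
χ² = 0.0017 + 0.0217 + 0.0256 + 0.0208 = 0.0698 ≈ 0.070
Degrees of freedom = 4 − 1 = 3; critical value at α = 0.05 is 7.815.
Since 0.070 < 7.815, we fail to reject the null hypothesis — the data are consistent with the 9:3:3:1 ratio.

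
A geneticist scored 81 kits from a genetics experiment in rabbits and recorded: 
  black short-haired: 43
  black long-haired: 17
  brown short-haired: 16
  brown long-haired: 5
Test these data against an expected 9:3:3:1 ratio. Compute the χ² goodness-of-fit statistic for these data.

0.405

Under the 9:3:3:1 hypothesis (Σ ratio = 16, N = 81):
  black short-haired: 81 × 9/16 = 45.5625
  black long-haired: 81 × 3/16 = 15.1875
  brown short-haired: 81 × 3/16 = 15.1875
  brown long-haired: 81 × 1/16 = 5.0625
χ² = Σ (O − E)² / E
  black short-haired: (43 − 45.5625)² / 45.5625 = 0.1441
  black long-haired: (17 − 15.1875)² / 15.1875 = 0.2163
  brown short-haired: (16 − 15.1875)² / 15.1875 = 0.0435
  brown long-haired: (5 − 5.0625)² / 5.0625 = 0.0008
χ² = 0.1441 + 0.2163 + 0.0435 + 0.0008 = 0.4047 ≈ 0.405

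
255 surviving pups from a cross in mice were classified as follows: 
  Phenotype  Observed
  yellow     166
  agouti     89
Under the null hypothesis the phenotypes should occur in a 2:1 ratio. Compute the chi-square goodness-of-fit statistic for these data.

The 2:1 ratio has 3 parts, so with N = 255 the expected counts are:
  yellow: 255 × 2/3 = 170
  agouti: 255 × 1/3 = 85
χ² = Σ (O − E)² / E
  yellow: (166 − 170)² / 170 = 0.0941
  agouti: (89 − 85)² / 85 = 0.1882
χ² = 0.0941 + 0.1882 = 0.2823 ≈ 0.282

0.282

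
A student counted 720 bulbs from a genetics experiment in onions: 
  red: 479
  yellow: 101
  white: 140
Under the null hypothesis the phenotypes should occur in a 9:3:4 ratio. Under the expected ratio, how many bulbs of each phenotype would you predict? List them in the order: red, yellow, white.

Expected counts for N = 720 under a 9:3:4 ratio (total parts = 16):
  red: 720 × 9/16 = 405
  yellow: 720 × 3/16 = 135
  white: 720 × 4/16 = 180

405, 135, 180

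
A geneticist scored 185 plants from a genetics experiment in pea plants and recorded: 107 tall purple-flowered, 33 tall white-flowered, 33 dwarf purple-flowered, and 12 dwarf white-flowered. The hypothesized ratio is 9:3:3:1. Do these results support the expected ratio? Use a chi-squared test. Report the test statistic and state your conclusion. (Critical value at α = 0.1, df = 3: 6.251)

Total ratio parts = 16. Expected numbers out of 185:
  tall purple-flowered: 185 × 9/16 = 104.0625
  tall white-flowered: 185 × 3/16 = 34.6875
  dwarf purple-flowered: 185 × 3/16 = 34.6875
  dwarf white-flowered: 185 × 1/16 = 11.5625
χ² = Σ (O − E)² / E
  tall purple-flowered: (107 − 104.0625)² / 104.0625 = 0.0829
  tall white-flowered: (33 − 34.6875)² / 34.6875 = 0.0821
  dwarf purple-flowered: (33 − 34.6875)² / 34.6875 = 0.0821
  dwarf white-flowered: (12 − 11.5625)² / 11.5625 = 0.0166
χ² = 0.0829 + 0.0821 + 0.0821 + 0.0166 = 0.2637 ≈ 0.264
Degrees of freedom = 4 − 1 = 3; critical value at α = 0.1 is 6.251.
Since 0.264 < 6.251, we fail to reject the null hypothesis — the data are consistent with the 9:3:3:1 ratio.

0.264; consistent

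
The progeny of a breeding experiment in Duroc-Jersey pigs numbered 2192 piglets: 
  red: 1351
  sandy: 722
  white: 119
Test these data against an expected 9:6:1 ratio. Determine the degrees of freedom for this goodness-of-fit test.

A goodness-of-fit test with 3 phenotype classes has df = 3 − 1 = 2.

2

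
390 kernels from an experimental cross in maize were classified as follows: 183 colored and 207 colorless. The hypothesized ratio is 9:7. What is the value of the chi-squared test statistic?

13.786

The 9:7 ratio has 16 parts, so with N = 390 the expected counts are:
  colored: 390 × 9/16 = 219.375
  colorless: 390 × 7/16 = 170.625
χ² = Σ (O − E)² / E
  colored: (183 − 219.375)² / 219.375 = 6.0314
  colorless: (207 − 170.625)² / 170.625 = 7.7547
χ² = 6.0314 + 7.7547 = 13.7861 ≈ 13.786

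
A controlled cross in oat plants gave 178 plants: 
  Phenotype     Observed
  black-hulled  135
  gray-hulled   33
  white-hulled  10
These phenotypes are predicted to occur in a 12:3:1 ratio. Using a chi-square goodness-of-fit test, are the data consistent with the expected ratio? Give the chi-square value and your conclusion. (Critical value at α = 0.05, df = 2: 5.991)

The 12:3:1 ratio has 16 parts, so with N = 178 the expected counts are:
  black-hulled: 178 × 12/16 = 133.5
  gray-hulled: 178 × 3/16 = 33.375
  white-hulled: 178 × 1/16 = 11.125
χ² = Σ (O − E)² / E
  black-hulled: (135 − 133.5)² / 133.5 = 0.0169
  gray-hulled: (33 − 33.375)² / 33.375 = 0.0042
  white-hulled: (10 − 11.125)² / 11.125 = 0.1138
χ² = 0.0169 + 0.0042 + 0.1138 = 0.1349 ≈ 0.135
Degrees of freedom = 3 − 1 = 2; critical value at α = 0.05 is 5.991.
Since 0.135 < 5.991, we fail to reject the null hypothesis — the data are consistent with the 12:3:1 ratio.

0.135; consistent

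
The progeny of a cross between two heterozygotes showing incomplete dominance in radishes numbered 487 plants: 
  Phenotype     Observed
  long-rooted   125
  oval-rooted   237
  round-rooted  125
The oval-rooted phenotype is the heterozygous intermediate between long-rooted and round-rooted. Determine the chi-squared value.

With incomplete dominance, a heterozygote × heterozygote cross gives a 1:2:1 phenotypic ratio.
Total ratio parts = 4. Expected numbers out of 487:
  long-rooted: 487 × 1/4 = 121.75
  oval-rooted: 487 × 2/4 = 243.5
  round-rooted: 487 × 1/4 = 121.75
χ² = Σ (O − E)² / E
  long-rooted: (125 − 121.75)² / 121.75 = 0.0868
  oval-rooted: (237 − 243.5)² / 243.5 = 0.1735
  round-rooted: (125 − 121.75)² / 121.75 = 0.0868
χ² = 0.0868 + 0.1735 + 0.0868 = 0.3471 ≈ 0.347

0.347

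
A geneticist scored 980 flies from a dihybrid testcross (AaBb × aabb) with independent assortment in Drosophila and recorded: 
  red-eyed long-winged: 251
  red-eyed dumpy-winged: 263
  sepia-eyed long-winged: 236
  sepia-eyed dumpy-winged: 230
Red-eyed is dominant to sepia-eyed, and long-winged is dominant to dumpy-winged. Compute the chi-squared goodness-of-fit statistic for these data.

A dihybrid testcross with independent assortment gives a 1:1:1:1 ratio.
Under the 1:1:1:1 hypothesis (Σ ratio = 4, N = 980):
  red-eyed long-winged: 980 × 1/4 = 245
  red-eyed dumpy-winged: 980 × 1/4 = 245
  sepia-eyed long-winged: 980 × 1/4 = 245
  sepia-eyed dumpy-winged: 980 × 1/4 = 245
χ² = Σ (O − E)² / E
  red-eyed long-winged: (251 − 245)² / 245 = 0.1469
  red-eyed dumpy-winged: (263 − 245)² / 245 = 1.3224
  sepia-eyed long-winged: (236 − 245)² / 245 = 0.3306
  sepia-eyed dumpy-winged: (230 − 245)² / 245 = 0.9184
χ² = 0.1469 + 1.3224 + 0.3306 + 0.9184 = 2.7183 ≈ 2.718

2.718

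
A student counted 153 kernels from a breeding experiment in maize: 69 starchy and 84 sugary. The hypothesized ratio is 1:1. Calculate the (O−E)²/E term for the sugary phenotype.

Expected counts for N = 153 under a 1:1 ratio (total parts = 2):
  starchy: 153 × 1/2 = 76.5
  sugary: 153 × 1/2 = 76.5
Contribution of sugary: (84 − 76.5)² / 76.5 = 0.7353

0.735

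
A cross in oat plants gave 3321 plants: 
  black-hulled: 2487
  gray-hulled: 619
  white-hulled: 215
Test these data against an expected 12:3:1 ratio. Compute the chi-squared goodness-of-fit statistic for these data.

0.294

The 12:3:1 ratio has 16 parts, so with N = 3321 the expected counts are:
  black-hulled: 3321 × 12/16 = 2490.75
  gray-hulled: 3321 × 3/16 = 622.6875
  white-hulled: 3321 × 1/16 = 207.5625
χ² = Σ (O − E)² / E
  black-hulled: (2487 − 2490.75)² / 2490.75 = 0.0056
  gray-hulled: (619 − 622.6875)² / 622.6875 = 0.0218
  white-hulled: (215 − 207.5625)² / 207.5625 = 0.2665
χ² = 0.0056 + 0.0218 + 0.2665 = 0.2939 ≈ 0.294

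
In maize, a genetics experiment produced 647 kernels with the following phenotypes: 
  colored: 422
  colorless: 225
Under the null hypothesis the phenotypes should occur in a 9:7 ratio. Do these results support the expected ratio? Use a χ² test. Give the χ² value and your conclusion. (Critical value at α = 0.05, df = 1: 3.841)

21.173; not consistent

Total ratio parts = 16. Expected numbers out of 647:
  colored: 647 × 9/16 = 363.9375
  colorless: 647 × 7/16 = 283.0625
χ² = Σ (O − E)² / E
  colored: (422 − 363.9375)² / 363.9375 = 9.2633
  colorless: (225 − 283.0625)² / 283.0625 = 11.9099
χ² = 9.2633 + 11.9099 = 21.1732 ≈ 21.173
Degrees of freedom = 2 − 1 = 1; critical value at α = 0.05 is 3.841.
Since 21.173 > 3.841, we reject the null hypothesis — the data do not fit the 9:7 ratio.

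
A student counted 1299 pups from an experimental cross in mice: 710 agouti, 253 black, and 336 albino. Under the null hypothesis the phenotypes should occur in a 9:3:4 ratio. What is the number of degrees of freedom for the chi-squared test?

A goodness-of-fit test with 3 phenotype classes has df = 3 − 1 = 2.

2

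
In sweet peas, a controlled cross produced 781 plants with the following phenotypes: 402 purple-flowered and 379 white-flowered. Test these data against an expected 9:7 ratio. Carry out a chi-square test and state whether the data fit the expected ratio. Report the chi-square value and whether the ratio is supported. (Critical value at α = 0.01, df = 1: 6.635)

Expected counts for N = 781 under a 9:7 ratio (total parts = 16):
  purple-flowered: 781 × 9/16 = 439.3125
  white-flowered: 781 × 7/16 = 341.6875
χ² = Σ (O − E)² / E
  purple-flowered: (402 − 439.3125)² / 439.3125 = 3.1691
  white-flowered: (379 − 341.6875)² / 341.6875 = 4.0745
χ² = 3.1691 + 4.0745 = 7.2436 ≈ 7.244
Degrees of freedom = 2 − 1 = 1; critical value at α = 0.01 is 6.635.
Since 7.244 > 6.635, we reject the null hypothesis — the data do not fit the 9:7 ratio.

7.244; not consistent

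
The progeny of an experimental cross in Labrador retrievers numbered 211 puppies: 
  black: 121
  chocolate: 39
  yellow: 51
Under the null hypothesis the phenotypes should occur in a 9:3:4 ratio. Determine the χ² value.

The 9:3:4 ratio has 16 parts, so with N = 211 the expected counts are:
  black: 211 × 9/16 = 118.6875
  chocolate: 211 × 3/16 = 39.5625
  yellow: 211 × 4/16 = 52.75
χ² = Σ (O − E)² / E
  black: (121 − 118.6875)² / 118.6875 = 0.0451
  chocolate: (39 − 39.5625)² / 39.5625 = 0.0080
  yellow: (51 − 52.75)² / 52.75 = 0.0581
χ² = 0.0451 + 0.0080 + 0.0581 = 0.1112 ≈ 0.111

0.111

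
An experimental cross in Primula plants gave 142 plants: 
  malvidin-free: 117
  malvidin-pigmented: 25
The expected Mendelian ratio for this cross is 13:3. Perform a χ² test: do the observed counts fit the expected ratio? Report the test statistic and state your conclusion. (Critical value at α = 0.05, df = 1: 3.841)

0.122; consistent

Under the 13:3 hypothesis (Σ ratio = 16, N = 142):
  malvidin-free: 142 × 13/16 = 115.375
  malvidin-pigmented: 142 × 3/16 = 26.625
χ² = Σ (O − E)² / E
  malvidin-free: (117 − 115.375)² / 115.375 = 0.0229
  malvidin-pigmented: (25 − 26.625)² / 26.625 = 0.0992
χ² = 0.0229 + 0.0992 = 0.1221 ≈ 0.122
Degrees of freedom = 2 − 1 = 1; critical value at α = 0.05 is 3.841.
Since 0.122 < 3.841, we fail to reject the null hypothesis — the data are consistent with the 13:3 ratio.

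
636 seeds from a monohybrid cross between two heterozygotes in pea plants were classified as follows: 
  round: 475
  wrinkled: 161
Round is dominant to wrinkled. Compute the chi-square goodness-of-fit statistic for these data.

0.034

For a monohybrid cross between heterozygotes with complete dominance, the expected phenotypic ratio is 3:1.
Expected counts for N = 636 under a 3:1 ratio (total parts = 4):
  round: 636 × 3/4 = 477
  wrinkled: 636 × 1/4 = 159
χ² = Σ (O − E)² / E
  round: (475 − 477)² / 477 = 0.0084
  wrinkled: (161 − 159)² / 159 = 0.0252
χ² = 0.0084 + 0.0252 = 0.0336 ≈ 0.034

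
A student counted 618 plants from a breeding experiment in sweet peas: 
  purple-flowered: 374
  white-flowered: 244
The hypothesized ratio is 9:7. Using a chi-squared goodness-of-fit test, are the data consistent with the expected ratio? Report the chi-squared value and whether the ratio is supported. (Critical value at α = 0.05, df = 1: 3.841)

The 9:7 ratio has 16 parts, so with N = 618 the expected counts are:
  purple-flowered: 618 × 9/16 = 347.625
  white-flowered: 618 × 7/16 = 270.375
χ² = Σ (O − E)² / E
  purple-flowered: (374 − 347.625)² / 347.625 = 2.0011
  white-flowered: (244 − 270.375)² / 270.375 = 2.5729
χ² = 2.0011 + 2.5729 = 4.574
Degrees of freedom = 2 − 1 = 1; critical value at α = 0.05 is 3.841.
Since 4.574 > 3.841, we reject the null hypothesis — the data do not fit the 9:7 ratio.

4.574; not consistent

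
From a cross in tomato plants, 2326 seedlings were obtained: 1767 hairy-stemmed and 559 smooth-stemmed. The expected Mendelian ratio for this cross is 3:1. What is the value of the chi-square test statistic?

The 3:1 ratio has 4 parts, so with N = 2326 the expected counts are:
  hairy-stemmed: 2326 × 3/4 = 1744.5
  smooth-stemmed: 2326 × 1/4 = 581.5
χ² = Σ (O − E)² / E
  hairy-stemmed: (1767 − 1744.5)² / 1744.5 = 0.2902
  smooth-stemmed: (559 − 581.5)² / 581.5 = 0.8706
χ² = 0.2902 + 0.8706 = 1.1608 ≈ 1.161

1.161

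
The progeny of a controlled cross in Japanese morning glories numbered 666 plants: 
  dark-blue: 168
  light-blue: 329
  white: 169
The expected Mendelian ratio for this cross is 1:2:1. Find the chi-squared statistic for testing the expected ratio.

Expected counts for N = 666 under a 1:2:1 ratio (total parts = 4):
  dark-blue: 666 × 1/4 = 166.5
  light-blue: 666 × 2/4 = 333
  white: 666 × 1/4 = 166.5
χ² = Σ (O − E)² / E
  dark-blue: (168 − 166.5)² / 166.5 = 0.0135
  light-blue: (329 − 333)² / 333 = 0.0480
  white: (169 − 166.5)² / 166.5 = 0.0375
χ² = 0.0135 + 0.0480 + 0.0375 = 0.099

0.099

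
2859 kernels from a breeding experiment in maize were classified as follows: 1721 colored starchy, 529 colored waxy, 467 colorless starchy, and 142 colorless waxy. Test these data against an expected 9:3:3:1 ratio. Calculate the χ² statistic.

Expected counts for N = 2859 under a 9:3:3:1 ratio (total parts = 16):
  colored starchy: 2859 × 9/16 = 1608.1875
  colored waxy: 2859 × 3/16 = 536.0625
  colorless starchy: 2859 × 3/16 = 536.0625
  colorless waxy: 2859 × 1/16 = 178.6875
χ² = Σ (O − E)² / E
  colored starchy: (1721 − 1608.1875)² / 1608.1875 = 7.9137
  colored waxy: (529 − 536.0625)² / 536.0625 = 0.0930
  colorless starchy: (467 − 536.0625)² / 536.0625 = 8.8975
  colorless waxy: (142 − 178.6875)² / 178.6875 = 7.5326
χ² = 7.9137 + 0.0930 + 8.8975 + 7.5326 = 24.4368 ≈ 24.437

24.437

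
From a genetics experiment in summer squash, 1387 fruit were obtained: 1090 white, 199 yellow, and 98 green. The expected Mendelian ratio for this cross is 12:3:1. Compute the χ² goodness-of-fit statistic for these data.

The 12:3:1 ratio has 16 parts, so with N = 1387 the expected counts are:
  white: 1387 × 12/16 = 1040.25
  yellow: 1387 × 3/16 = 260.0625
  green: 1387 × 1/16 = 86.6875
χ² = Σ (O − E)² / E
  white: (1090 − 1040.25)² / 1040.25 = 2.3793
  yellow: (199 − 260.0625)² / 260.0625 = 14.3374
  green: (98 − 86.6875)² / 86.6875 = 1.4763
χ² = 2.3793 + 14.3374 + 1.4763 = 18.193

18.193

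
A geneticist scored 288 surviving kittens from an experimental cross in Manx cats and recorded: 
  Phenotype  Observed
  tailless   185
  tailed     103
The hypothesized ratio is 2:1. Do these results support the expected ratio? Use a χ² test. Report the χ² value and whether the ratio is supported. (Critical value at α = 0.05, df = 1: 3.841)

0.766; consistent

Expected counts for N = 288 under a 2:1 ratio (total parts = 3):
  tailless: 288 × 2/3 = 192
  tailed: 288 × 1/3 = 96
χ² = Σ (O − E)² / E
  tailless: (185 − 192)² / 192 = 0.2552
  tailed: (103 − 96)² / 96 = 0.5104
χ² = 0.2552 + 0.5104 = 0.7656 ≈ 0.766
Degrees of freedom = 2 − 1 = 1; critical value at α = 0.05 is 3.841.
Since 0.766 < 3.841, we fail to reject the null hypothesis — the data are consistent with the 2:1 ratio.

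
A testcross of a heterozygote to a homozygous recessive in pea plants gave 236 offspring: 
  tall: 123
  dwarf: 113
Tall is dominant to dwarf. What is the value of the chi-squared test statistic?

0.424

A testcross of a heterozygote (Aa × aa) gives a 1:1 phenotypic ratio.
Under the 1:1 hypothesis (Σ ratio = 2, N = 236):
  tall: 236 × 1/2 = 118
  dwarf: 236 × 1/2 = 118
χ² = Σ (O − E)² / E
  tall: (123 − 118)² / 118 = 0.2119
  dwarf: (113 − 118)² / 118 = 0.2119
χ² = 0.2119 + 0.2119 = 0.4238 ≈ 0.424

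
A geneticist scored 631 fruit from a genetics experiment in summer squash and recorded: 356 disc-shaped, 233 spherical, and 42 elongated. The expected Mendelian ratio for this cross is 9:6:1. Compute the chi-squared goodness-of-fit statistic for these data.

0.225

Under the 9:6:1 hypothesis (Σ ratio = 16, N = 631):
  disc-shaped: 631 × 9/16 = 354.9375
  spherical: 631 × 6/16 = 236.625
  elongated: 631 × 1/16 = 39.4375
χ² = Σ (O − E)² / E
  disc-shaped: (356 − 354.9375)² / 354.9375 = 0.0032
  spherical: (233 − 236.625)² / 236.625 = 0.0555
  elongated: (42 − 39.4375)² / 39.4375 = 0.1665
χ² = 0.0032 + 0.0555 + 0.1665 = 0.2252 ≈ 0.225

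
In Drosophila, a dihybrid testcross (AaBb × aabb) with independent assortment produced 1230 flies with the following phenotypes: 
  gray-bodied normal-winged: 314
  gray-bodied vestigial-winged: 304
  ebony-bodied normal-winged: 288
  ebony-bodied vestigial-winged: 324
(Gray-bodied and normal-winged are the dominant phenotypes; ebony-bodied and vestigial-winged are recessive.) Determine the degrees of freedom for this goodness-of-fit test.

3

A dihybrid testcross with independent assortment gives a 1:1:1:1 ratio.
A goodness-of-fit test with 4 phenotype classes has df = 4 − 1 = 3.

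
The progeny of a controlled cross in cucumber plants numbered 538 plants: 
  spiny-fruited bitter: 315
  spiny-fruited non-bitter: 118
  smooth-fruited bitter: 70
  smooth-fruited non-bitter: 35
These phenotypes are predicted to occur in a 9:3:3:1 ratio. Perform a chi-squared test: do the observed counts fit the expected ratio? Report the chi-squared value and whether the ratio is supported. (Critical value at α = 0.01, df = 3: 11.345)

The 9:3:3:1 ratio has 16 parts, so with N = 538 the expected counts are:
  spiny-fruited bitter: 538 × 9/16 = 302.625
  spiny-fruited non-bitter: 538 × 3/16 = 100.875
  smooth-fruited bitter: 538 × 3/16 = 100.875
  smooth-fruited non-bitter: 538 × 1/16 = 33.625
χ² = Σ (O − E)² / E
  spiny-fruited bitter: (315 − 302.625)² / 302.625 = 0.5060
  spiny-fruited non-bitter: (118 − 100.875)² / 100.875 = 2.9072
  smooth-fruited bitter: (70 − 100.875)² / 100.875 = 9.4500
  smooth-fruited non-bitter: (35 − 33.625)² / 33.625 = 0.0562
χ² = 0.5060 + 2.9072 + 9.4500 + 0.0562 = 12.9194 ≈ 12.919
Degrees of freedom = 4 − 1 = 3; critical value at α = 0.01 is 11.345.
Since 12.919 > 11.345, we reject the null hypothesis — the data do not fit the 9:3:3:1 ratio.

12.919; not consistent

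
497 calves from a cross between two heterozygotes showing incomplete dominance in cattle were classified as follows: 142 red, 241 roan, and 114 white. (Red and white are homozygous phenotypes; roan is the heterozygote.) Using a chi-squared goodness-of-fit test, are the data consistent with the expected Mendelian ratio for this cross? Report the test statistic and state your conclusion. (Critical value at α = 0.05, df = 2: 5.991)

3.608; consistent

With incomplete dominance, a heterozygote × heterozygote cross gives a 1:2:1 phenotypic ratio.
The 1:2:1 ratio has 4 parts, so with N = 497 the expected counts are:
  red: 497 × 1/4 = 124.25
  roan: 497 × 2/4 = 248.5
  white: 497 × 1/4 = 124.25
χ² = Σ (O − E)² / E
  red: (142 − 124.25)² / 124.25 = 2.5357
  roan: (241 − 248.5)² / 248.5 = 0.2264
  white: (114 − 124.25)² / 124.25 = 0.8456
χ² = 2.5357 + 0.2264 + 0.8456 = 3.6077 ≈ 3.608
Degrees of freedom = 3 − 1 = 2; critical value at α = 0.05 is 5.991.
Since 3.608 < 5.991, we fail to reject the null hypothesis — the data are consistent with the 1:2:1 ratio.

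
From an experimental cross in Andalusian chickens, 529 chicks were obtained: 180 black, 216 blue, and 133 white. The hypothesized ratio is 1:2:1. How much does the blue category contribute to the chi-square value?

8.893

The 1:2:1 ratio has 4 parts, so with N = 529 the expected counts are:
  black: 529 × 1/4 = 132.25
  blue: 529 × 2/4 = 264.5
  white: 529 × 1/4 = 132.25
Contribution of blue: (216 − 264.5)² / 264.5 = 8.8932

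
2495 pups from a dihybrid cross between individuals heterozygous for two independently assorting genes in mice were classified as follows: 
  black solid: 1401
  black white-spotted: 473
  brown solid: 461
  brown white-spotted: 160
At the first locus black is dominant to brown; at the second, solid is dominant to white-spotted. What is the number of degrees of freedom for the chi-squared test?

3

A dihybrid F₂ with independent assortment and complete dominance at both loci gives a 9:3:3:1 phenotypic ratio.
A goodness-of-fit test with 4 phenotype classes has df = 4 − 1 = 3.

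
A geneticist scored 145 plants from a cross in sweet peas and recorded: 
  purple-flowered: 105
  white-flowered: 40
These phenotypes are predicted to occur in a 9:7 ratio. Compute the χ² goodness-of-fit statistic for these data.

15.394

Under the 9:7 hypothesis (Σ ratio = 16, N = 145):
  purple-flowered: 145 × 9/16 = 81.5625
  white-flowered: 145 × 7/16 = 63.4375
χ² = Σ (O − E)² / E
  purple-flowered: (105 − 81.5625)² / 81.5625 = 6.7349
  white-flowered: (40 − 63.4375)² / 63.4375 = 8.6592
χ² = 6.7349 + 8.6592 = 15.3941 ≈ 15.394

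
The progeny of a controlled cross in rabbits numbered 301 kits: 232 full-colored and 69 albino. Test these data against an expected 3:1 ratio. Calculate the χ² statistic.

The 3:1 ratio has 4 parts, so with N = 301 the expected counts are:
  full-colored: 301 × 3/4 = 225.75
  albino: 301 × 1/4 = 75.25
χ² = Σ (O − E)² / E
  full-colored: (232 − 225.75)² / 225.75 = 0.1730
  albino: (69 − 75.25)² / 75.25 = 0.5191
χ² = 0.1730 + 0.5191 = 0.6921 ≈ 0.692

0.692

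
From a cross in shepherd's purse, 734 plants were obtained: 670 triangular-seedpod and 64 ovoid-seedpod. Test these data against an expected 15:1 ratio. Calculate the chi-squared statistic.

Under the 15:1 hypothesis (Σ ratio = 16, N = 734):
  triangular-seedpod: 734 × 15/16 = 688.125
  ovoid-seedpod: 734 × 1/16 = 45.875
χ² = Σ (O − E)² / E
  triangular-seedpod: (670 − 688.125)² / 688.125 = 0.4774
  ovoid-seedpod: (64 − 45.875)² / 45.875 = 7.1611
χ² = 0.4774 + 7.1611 = 7.6385 ≈ 7.639

7.639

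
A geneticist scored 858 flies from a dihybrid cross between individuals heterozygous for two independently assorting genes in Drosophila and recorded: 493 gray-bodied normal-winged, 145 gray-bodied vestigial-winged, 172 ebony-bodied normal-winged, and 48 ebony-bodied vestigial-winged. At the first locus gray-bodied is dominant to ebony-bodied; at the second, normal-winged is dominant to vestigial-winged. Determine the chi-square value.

3.149

A dihybrid F₂ with independent assortment and complete dominance at both loci gives a 9:3:3:1 phenotypic ratio.
Total ratio parts = 16. Expected numbers out of 858:
  gray-bodied normal-winged: 858 × 9/16 = 482.625
  gray-bodied vestigial-winged: 858 × 3/16 = 160.875
  ebony-bodied normal-winged: 858 × 3/16 = 160.875
  ebony-bodied vestigial-winged: 858 × 1/16 = 53.625
χ² = Σ (O − E)² / E
  gray-bodied normal-winged: (493 − 482.625)² / 482.625 = 0.2230
  gray-bodied vestigial-winged: (145 − 160.875)² / 160.875 = 1.5665
  ebony-bodied normal-winged: (172 − 160.875)² / 160.875 = 0.7693
  ebony-bodied vestigial-winged: (48 − 53.625)² / 53.625 = 0.5900
χ² = 0.2230 + 1.5665 + 0.7693 + 0.5900 = 3.1488 ≈ 3.149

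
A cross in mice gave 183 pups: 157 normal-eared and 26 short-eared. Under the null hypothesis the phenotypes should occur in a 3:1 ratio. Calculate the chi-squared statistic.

Total ratio parts = 4. Expected numbers out of 183:
  normal-eared: 183 × 3/4 = 137.25
  short-eared: 183 × 1/4 = 45.75
χ² = Σ (O − E)² / E
  normal-eared: (157 − 137.25)² / 137.25 = 2.8420
  short-eared: (26 − 45.75)² / 45.75 = 8.5260
χ² = 2.8420 + 8.5260 = 11.368

11.368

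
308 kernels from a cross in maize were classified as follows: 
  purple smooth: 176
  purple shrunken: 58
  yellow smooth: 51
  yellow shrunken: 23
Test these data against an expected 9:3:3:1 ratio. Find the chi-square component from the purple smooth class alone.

0.044

Total ratio parts = 16. Expected numbers out of 308:
  purple smooth: 308 × 9/16 = 173.25
  purple shrunken: 308 × 3/16 = 57.75
  yellow smooth: 308 × 3/16 = 57.75
  yellow shrunken: 308 × 1/16 = 19.25
Contribution of purple smooth: (176 − 173.25)² / 173.25 = 0.0437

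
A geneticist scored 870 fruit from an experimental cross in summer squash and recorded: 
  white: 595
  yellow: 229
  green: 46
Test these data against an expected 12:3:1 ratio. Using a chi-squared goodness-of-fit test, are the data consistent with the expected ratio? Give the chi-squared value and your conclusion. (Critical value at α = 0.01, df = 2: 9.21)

The 12:3:1 ratio has 16 parts, so with N = 870 the expected counts are:
  white: 870 × 12/16 = 652.5
  yellow: 870 × 3/16 = 163.125
  green: 870 × 1/16 = 54.375
χ² = Σ (O − E)² / E
  white: (595 − 652.5)² / 652.5 = 5.0670
  yellow: (229 − 163.125)² / 163.125 = 26.6024
  green: (46 − 54.375)² / 54.375 = 1.2899
χ² = 5.0670 + 26.6024 + 1.2899 = 32.9593 ≈ 32.959
Degrees of freedom = 3 − 1 = 2; critical value at α = 0.01 is 9.21.
Since 32.959 > 9.21, we reject the null hypothesis — the data do not fit the 12:3:1 ratio.

32.959; not consistent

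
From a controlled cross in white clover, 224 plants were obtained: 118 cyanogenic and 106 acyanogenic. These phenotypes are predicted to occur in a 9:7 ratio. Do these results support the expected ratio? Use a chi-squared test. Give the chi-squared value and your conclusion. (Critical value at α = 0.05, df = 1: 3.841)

Total ratio parts = 16. Expected numbers out of 224:
  cyanogenic: 224 × 9/16 = 126
  acyanogenic: 224 × 7/16 = 98
χ² = Σ (O − E)² / E
  cyanogenic: (118 − 126)² / 126 = 0.5079
  acyanogenic: (106 − 98)² / 98 = 0.6531
χ² = 0.5079 + 0.6531 = 1.161
Degrees of freedom = 2 − 1 = 1; critical value at α = 0.05 is 3.841.
Since 1.161 < 3.841, we fail to reject the null hypothesis — the data are consistent with the 9:7 ratio.

1.161; consistent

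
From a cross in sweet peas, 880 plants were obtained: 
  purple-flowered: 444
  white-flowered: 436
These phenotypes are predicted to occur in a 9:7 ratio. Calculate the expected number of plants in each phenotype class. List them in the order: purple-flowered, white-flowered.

495, 385

Expected counts for N = 880 under a 9:7 ratio (total parts = 16):
  purple-flowered: 880 × 9/16 = 495
  white-flowered: 880 × 7/16 = 385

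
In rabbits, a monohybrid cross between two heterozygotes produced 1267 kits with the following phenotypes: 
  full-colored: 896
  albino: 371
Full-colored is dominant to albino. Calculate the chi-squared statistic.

For a monohybrid cross between heterozygotes with complete dominance, the expected phenotypic ratio is 3:1.
Total ratio parts = 4. Expected numbers out of 1267:
  full-colored: 1267 × 3/4 = 950.25
  albino: 1267 × 1/4 = 316.75
χ² = Σ (O − E)² / E
  full-colored: (896 − 950.25)² / 950.25 = 3.0971
  albino: (371 − 316.75)² / 316.75 = 9.2914
χ² = 3.0971 + 9.2914 = 12.3885 ≈ 12.389

12.389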